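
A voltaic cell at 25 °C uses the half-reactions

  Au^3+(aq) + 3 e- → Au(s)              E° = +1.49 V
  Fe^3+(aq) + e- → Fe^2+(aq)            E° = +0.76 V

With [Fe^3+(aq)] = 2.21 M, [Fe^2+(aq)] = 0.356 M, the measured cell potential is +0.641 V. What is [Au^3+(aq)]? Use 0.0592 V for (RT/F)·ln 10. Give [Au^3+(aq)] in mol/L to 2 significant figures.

0.0074 M

With Au³⁺/Au at the cathode and Fe³⁺/Fe²⁺ at the anode, E°cell = +1.49 − (+0.76) = +0.73 V (n = 3).
From the Nernst equation, log Q = n(E° − E)/0.0592 = 3·(+0.73 − (+0.641))/0.0592 = 4.510.
For Au^3+(aq) + 3 Fe^2+(aq) → Au(s) + 3 Fe^3+(aq), the reaction quotient is Q = [Fe^3+(aq)]^3 / ([Au^3+(aq)]·[Fe^2+(aq)]^3).
Isolating [Au^3+(aq)] in Q = 10^{4.510} yields log [Au^3+(aq)] = −2.131, i.e. 0.0074 M.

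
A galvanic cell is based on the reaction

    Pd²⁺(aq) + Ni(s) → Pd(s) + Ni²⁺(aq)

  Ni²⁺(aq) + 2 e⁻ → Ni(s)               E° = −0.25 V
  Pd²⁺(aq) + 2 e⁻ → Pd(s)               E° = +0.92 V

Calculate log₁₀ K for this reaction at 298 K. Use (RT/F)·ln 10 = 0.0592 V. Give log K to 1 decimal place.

The Pd²⁺/Pd couple is reduced (cathode); E°cell = +0.92 − (−0.25) = +1.17 V with n = 2.
At equilibrium E = 0, so log K = nE°cell / 0.0592 = (2)(+1.17) / 0.0592 = 39.5.

log K = 39.5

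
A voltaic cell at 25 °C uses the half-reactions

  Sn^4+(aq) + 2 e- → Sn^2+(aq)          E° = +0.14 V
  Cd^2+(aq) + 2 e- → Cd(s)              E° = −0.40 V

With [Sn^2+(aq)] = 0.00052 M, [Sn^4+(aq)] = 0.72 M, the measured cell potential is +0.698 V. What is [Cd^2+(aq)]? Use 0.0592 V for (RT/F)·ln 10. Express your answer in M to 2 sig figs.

The Sn⁴⁺/Sn²⁺ couple has the larger reduction potential, so it is the cathode: E°cell = +0.14 − (−0.40) = +0.54 V and n = 2.
Since E = E° − (0.0592/n)·log Q, log Q = n(E° − E)/0.0592 = −5.338.
For Sn^4+(aq) + Cd(s) → Sn^2+(aq) + Cd^2+(aq), the reaction quotient is Q = ([Sn^2+(aq)]·[Cd^2+(aq)]) / [Sn^4+(aq)].
Solving for the unknown gives log [Cd^2+(aq)] = −2.197, so [Cd^2+(aq)] ≈ 0.0064 M.

0.0064 M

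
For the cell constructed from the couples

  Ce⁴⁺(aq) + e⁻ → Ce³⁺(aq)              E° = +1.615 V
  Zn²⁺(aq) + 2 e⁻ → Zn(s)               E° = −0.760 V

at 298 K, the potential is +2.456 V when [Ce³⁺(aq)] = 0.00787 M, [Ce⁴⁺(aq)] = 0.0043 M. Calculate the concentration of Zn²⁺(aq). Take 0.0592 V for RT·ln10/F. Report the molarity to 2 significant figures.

The Ce⁴⁺/Ce³⁺ couple has the larger reduction potential, so it is the cathode: E°cell = +1.615 − (−0.760) = +2.375 V and n = 2.
Rearranging E = E° − (0.0592/n)·log Q gives log Q = 2(+2.375 − (+2.456))/0.0592 = −2.736.
The balanced reaction is 2 Ce⁴⁺(aq) + Zn(s) → 2 Ce³⁺(aq) + Zn²⁺(aq), so Q = ([Ce³⁺(aq)]^2·[Zn²⁺(aq)]) / [Ce⁴⁺(aq)]^2.
Substituting the known concentrations and solving, log [Zn²⁺(aq)] = −3.261 and [Zn²⁺(aq)] = 0.00055 M.

0.00055 M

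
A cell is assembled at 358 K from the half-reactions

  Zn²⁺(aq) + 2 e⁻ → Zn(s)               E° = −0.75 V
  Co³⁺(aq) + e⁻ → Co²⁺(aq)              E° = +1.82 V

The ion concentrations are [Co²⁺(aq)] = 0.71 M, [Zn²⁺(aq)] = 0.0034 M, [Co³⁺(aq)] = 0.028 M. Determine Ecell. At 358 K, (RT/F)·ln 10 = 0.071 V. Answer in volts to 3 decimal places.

+2.558 V

Co³⁺/Co²⁺ is reduced (cathode, E° = +1.82 V) and Zn²⁺/Zn is oxidized (anode).
E°cell = +1.82 − (−0.75) = +2.57 V, with n = 2 electrons transferred.
For the overall reaction 2 Co³⁺(aq) + Zn(s) → 2 Co²⁺(aq) + Zn²⁺(aq), Q = ([Co²⁺(aq)]^2·[Zn²⁺(aq)]) / [Co³⁺(aq)]^2 = 2.19, giving log Q = 0.340.
By the Nernst equation, E = +2.57 − (0.071/2)·(0.340) = +2.558 V.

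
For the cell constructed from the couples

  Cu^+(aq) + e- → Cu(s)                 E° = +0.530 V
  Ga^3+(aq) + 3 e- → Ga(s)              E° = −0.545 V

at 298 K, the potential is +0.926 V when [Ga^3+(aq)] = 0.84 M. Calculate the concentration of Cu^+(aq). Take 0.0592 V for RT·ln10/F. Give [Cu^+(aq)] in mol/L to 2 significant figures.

Cu⁺/Cu is the cathode (higher E°); E°cell = +0.530 − (−0.545) = +1.075 V with n = 3.
Rearranging E = E° − (0.0592/n)·log Q gives log Q = 3(+1.075 − (+0.926))/0.0592 = 7.551.
Balancing electrons gives 3 Cu^+(aq) + Ga(s) → 3 Cu(s) + Ga^3+(aq); thus Q = [Ga^3+(aq)] / [Cu^+(aq)]^3.
Isolating [Cu^+(aq)] in Q = 10^{7.551} yields log [Cu^+(aq)] = −2.542, i.e. 0.0029 M.

0.0029 M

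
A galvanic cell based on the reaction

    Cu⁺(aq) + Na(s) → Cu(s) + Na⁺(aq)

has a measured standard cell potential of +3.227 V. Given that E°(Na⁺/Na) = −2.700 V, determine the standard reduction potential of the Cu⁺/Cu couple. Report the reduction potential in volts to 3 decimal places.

In the reaction as written the Cu⁺/Cu couple is reduced (cathode) and Na⁺/Na is oxidized (anode), so E°cell = E°(Cu⁺/Cu) − E°(Na⁺/Na).
E°(Cu⁺/Cu) = E°cell + E°(anode) = +3.227 + (−2.700) = +0.527 V.

+0.527 V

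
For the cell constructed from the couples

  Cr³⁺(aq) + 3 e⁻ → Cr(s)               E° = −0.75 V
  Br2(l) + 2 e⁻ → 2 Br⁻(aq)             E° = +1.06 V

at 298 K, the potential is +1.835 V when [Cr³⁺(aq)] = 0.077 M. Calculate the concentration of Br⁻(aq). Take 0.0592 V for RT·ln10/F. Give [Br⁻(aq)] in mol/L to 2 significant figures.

0.89 M

Br₂/Br⁻ is the cathode (higher E°); E°cell = +1.06 − (−0.75) = +1.81 V with n = 6.
From the Nernst equation, log Q = n(E° − E)/0.0592 = 6·(+1.81 − (+1.835))/0.0592 = −2.534.
Balancing electrons gives 3 Br2(l) + 2 Cr(s) → 6 Br⁻(aq) + 2 Cr³⁺(aq); thus Q = [Br⁻(aq)]^6·[Cr³⁺(aq)]^2.
Solving for the unknown gives log [Br⁻(aq)] = −0.051, so [Br⁻(aq)] ≈ 0.89 M.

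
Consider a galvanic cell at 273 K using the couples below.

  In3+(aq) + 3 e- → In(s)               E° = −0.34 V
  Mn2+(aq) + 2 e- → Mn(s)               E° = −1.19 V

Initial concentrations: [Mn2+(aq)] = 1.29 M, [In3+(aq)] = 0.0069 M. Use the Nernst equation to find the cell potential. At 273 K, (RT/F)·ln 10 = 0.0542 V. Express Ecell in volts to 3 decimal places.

+0.808 V

In³⁺/In is reduced (cathode, E° = −0.34 V) and Mn²⁺/Mn is oxidized (anode).
E°cell = E°cat − E°an = −0.34 − (−1.19) = +0.85 V; n = 6.
Balancing gives 2 In3+(aq) + 3 Mn(s) → 2 In(s) + 3 Mn2+(aq); hence Q = [Mn2+(aq)]^3 / [In3+(aq)]^2 = 4.51×10^4 (log Q = 4.654).
E = E° − (0.0542/n)·log Q = +0.85 − (0.0542/6)(4.654) = +0.808 V.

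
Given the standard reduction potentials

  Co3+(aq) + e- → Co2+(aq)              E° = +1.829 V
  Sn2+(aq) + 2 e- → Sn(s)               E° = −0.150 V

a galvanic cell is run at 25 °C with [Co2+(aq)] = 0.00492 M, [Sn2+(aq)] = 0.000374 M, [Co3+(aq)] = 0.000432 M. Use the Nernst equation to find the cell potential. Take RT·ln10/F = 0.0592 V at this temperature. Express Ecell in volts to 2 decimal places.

+2.02 V

The Co³⁺/Co²⁺ couple has the more positive E°, so it is the cathode; Sn²⁺/Sn is the anode.
E°cell = E°cat − E°an = +1.829 − (−0.150) = +1.979 V; n = 2.
For the overall reaction 2 Co3+(aq) + Sn(s) → 2 Co2+(aq) + Sn2+(aq), Q = ([Co2+(aq)]^2·[Sn2+(aq)]) / [Co3+(aq)]^2 = 0.0485, giving log Q = −1.314.
E = E° − (0.0592/n)·log Q = +1.979 − (0.0592/2)(−1.314) = +2.02 V.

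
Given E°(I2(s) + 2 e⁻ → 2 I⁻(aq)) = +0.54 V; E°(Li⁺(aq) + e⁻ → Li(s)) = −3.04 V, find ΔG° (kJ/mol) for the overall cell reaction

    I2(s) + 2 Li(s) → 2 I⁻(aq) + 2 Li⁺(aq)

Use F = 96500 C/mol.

In the reaction as written I2(s) is reduced, so the I₂/I⁻ couple is the cathode and Li⁺/Li is the anode.
E°cell = +0.54 − (−3.04) = +3.58 V; balancing electrons gives n = 2.
ΔG° = −nFE°cell = −(2)(96500)(+3.58) J/mol = −691 kJ/mol.

−691 kJ/mol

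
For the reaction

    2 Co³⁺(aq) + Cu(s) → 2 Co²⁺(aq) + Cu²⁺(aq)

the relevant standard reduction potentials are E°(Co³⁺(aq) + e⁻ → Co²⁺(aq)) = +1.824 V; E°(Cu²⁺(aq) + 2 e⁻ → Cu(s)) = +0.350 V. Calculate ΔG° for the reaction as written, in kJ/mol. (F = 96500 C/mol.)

In the reaction as written Co³⁺(aq) is reduced, so the Co³⁺/Co²⁺ couple is the cathode and Cu²⁺/Cu is the anode.
E°cell = +1.824 − (+0.350) = +1.474 V; balancing electrons gives n = 2.
ΔG° = −nFE°cell = −(2)(96500)(+1.474) J/mol = −284 kJ/mol.

−284 kJ/mol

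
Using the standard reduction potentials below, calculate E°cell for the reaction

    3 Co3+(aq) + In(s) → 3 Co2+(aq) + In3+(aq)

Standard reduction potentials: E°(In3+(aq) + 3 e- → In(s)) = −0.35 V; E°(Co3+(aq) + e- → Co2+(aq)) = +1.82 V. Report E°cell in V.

Co3+(aq) gains electrons, so the Co³⁺/Co²⁺ couple is the cathode; the In³⁺/In couple is the anode.
E°cell = E°(cathode) − E°(anode) = +1.82 − (−0.35) = +2.17 V.
The positive value indicates the reaction is spontaneous as written.

+2.17 V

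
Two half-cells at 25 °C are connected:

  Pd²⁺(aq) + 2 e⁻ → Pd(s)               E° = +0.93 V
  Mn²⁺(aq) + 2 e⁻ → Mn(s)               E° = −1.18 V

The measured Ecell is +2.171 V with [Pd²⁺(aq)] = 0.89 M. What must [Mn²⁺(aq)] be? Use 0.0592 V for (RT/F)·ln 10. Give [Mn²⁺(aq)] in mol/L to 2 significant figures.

Pd²⁺/Pd is the cathode (higher E°); E°cell = +0.93 − (−1.18) = +2.11 V with n = 2.
Rearranging E = E° − (0.0592/n)·log Q gives log Q = 2(+2.11 − (+2.171))/0.0592 = −2.061.
For Pd²⁺(aq) + Mn(s) → Pd(s) + Mn²⁺(aq), the reaction quotient is Q = [Mn²⁺(aq)] / [Pd²⁺(aq)].
Solving for the unknown gives log [Mn²⁺(aq)] = −2.112, so [Mn²⁺(aq)] ≈ 0.0077 M.

0.0077 M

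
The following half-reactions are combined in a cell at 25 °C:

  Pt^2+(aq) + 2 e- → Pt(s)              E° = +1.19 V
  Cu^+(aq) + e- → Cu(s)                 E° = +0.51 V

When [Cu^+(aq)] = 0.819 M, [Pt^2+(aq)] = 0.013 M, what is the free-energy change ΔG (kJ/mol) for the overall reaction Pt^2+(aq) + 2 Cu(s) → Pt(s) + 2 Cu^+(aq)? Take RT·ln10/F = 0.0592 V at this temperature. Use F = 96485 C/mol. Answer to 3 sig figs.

−121 kJ/mol

With Pt²⁺/Pt reduced at the cathode, E°cell = +1.19 − (+0.51) = +0.68 V and n = 2.
Q = [Cu^+(aq)]^2 / [Pt^2+(aq)] = 51.6, so log Q = 1.713 and E = +0.68 − (0.0592/2)(1.713) = +0.6293 V.
Then ΔG = −nFE = −2 × 96485 × +0.6293 J/mol = −121 kJ/mol.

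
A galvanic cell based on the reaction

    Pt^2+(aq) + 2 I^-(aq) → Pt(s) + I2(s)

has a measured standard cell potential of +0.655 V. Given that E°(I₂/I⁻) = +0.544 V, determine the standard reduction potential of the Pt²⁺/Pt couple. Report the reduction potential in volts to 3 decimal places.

In the reaction as written the Pt²⁺/Pt couple is reduced (cathode) and I₂/I⁻ is oxidized (anode), so E°cell = E°(Pt²⁺/Pt) − E°(I₂/I⁻).
E°(Pt²⁺/Pt) = E°cell + E°(anode) = +0.655 + (+0.544) = +1.199 V.

+1.199 V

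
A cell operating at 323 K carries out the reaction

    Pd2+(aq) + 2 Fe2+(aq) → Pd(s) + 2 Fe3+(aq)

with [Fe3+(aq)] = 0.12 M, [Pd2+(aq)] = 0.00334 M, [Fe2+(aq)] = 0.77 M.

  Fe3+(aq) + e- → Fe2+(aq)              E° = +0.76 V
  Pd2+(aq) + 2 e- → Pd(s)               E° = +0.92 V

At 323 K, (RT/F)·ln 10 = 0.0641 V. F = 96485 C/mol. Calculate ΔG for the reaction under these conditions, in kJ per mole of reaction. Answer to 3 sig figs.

−25.5 kJ/mol

With Pd²⁺/Pd reduced at the cathode, E°cell = +0.92 − (+0.76) = +0.16 V and n = 2.
The reaction quotient is [Fe3+(aq)]^2 / ([Pd2+(aq)]·[Fe2+(aq)]^2) = 7.27; by Nernst, E = +0.16 − (0.0641/2)(0.862) = +0.1324 V.
Finally ΔG = −nFE = −(2)(96485 C/mol)(+0.1324 V) = −25.5 kJ/mol.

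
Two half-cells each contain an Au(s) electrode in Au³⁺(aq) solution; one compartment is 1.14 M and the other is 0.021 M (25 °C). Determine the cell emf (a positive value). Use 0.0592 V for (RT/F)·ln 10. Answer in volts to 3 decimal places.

For a concentration cell E°cell = 0, since both electrodes use the same couple.
The compartment with the higher Au³⁺(aq) concentration (1.14 M) acts as the cathode; ions are reduced there and produced at the dilute (0.021 M) anode.
With n = 3, Ecell = −(0.0592/3)·log([dilute]/[conc]) = −(0.0592/3)·log(0.021/1.14) = +0.034 V.

0.034 V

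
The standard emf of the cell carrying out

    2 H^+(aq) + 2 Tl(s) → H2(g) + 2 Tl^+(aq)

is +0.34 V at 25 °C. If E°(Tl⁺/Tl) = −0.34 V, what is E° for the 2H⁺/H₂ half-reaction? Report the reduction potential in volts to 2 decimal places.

In the reaction as written the 2H⁺/H₂ couple is reduced (cathode) and Tl⁺/Tl is oxidized (anode), so E°cell = E°(2H⁺/H₂) − E°(Tl⁺/Tl).
E°(2H⁺/H₂) = E°cell + E°(anode) = +0.34 + (−0.34) = +0.00 V.

+0.00 V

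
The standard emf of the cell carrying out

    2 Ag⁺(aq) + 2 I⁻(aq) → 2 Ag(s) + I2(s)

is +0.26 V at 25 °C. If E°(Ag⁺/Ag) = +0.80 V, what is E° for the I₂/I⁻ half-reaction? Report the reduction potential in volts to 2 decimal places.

+0.54 V

In the reaction as written the Ag⁺/Ag couple is reduced (cathode) and I₂/I⁻ is oxidized (anode), so E°cell = E°(Ag⁺/Ag) − E°(I₂/I⁻).
E°(I₂/I⁻) = E°(cathode) − E°cell = +0.80 − (+0.26) = +0.54 V.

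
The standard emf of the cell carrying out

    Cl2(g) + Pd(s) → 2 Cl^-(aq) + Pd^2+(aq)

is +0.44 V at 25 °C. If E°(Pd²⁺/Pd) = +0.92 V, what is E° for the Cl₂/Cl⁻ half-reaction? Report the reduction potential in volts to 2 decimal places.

+1.36 V

In the reaction as written the Cl₂/Cl⁻ couple is reduced (cathode) and Pd²⁺/Pd is oxidized (anode), so E°cell = E°(Cl₂/Cl⁻) − E°(Pd²⁺/Pd).
E°(Cl₂/Cl⁻) = E°cell + E°(anode) = +0.44 + (+0.92) = +1.36 V.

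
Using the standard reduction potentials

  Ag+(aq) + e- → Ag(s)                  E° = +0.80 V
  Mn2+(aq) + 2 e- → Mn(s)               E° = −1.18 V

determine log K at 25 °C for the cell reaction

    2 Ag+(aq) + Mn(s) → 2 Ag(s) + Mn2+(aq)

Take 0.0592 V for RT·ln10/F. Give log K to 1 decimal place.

log K = 66.9

The Ag⁺/Ag couple is reduced (cathode); E°cell = +0.80 − (−1.18) = +1.98 V with n = 2.
At equilibrium E = 0, so log K = nE°cell / 0.0592 = (2)(+1.98) / 0.0592 = 66.9.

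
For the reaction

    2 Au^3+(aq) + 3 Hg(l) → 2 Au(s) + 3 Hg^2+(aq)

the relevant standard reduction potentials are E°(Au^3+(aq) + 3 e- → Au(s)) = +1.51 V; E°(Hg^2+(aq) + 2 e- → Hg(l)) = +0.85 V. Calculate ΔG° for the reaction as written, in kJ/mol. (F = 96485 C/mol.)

−382 kJ/mol

In the reaction as written Au^3+(aq) is reduced, so the Au³⁺/Au couple is the cathode and Hg²⁺/Hg is the anode.
E°cell = +1.51 − (+0.85) = +0.66 V; balancing electrons gives n = 6.
ΔG° = −nFE°cell = −(6)(96485)(+0.66) J/mol = −382 kJ/mol.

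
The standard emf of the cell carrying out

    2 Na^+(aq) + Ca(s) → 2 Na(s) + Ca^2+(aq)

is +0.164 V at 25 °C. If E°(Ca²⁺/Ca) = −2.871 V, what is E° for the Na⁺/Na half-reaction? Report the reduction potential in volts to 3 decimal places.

−2.707 V

In the reaction as written the Na⁺/Na couple is reduced (cathode) and Ca²⁺/Ca is oxidized (anode), so E°cell = E°(Na⁺/Na) − E°(Ca²⁺/Ca).
E°(Na⁺/Na) = E°cell + E°(anode) = +0.164 + (−2.871) = −2.707 V.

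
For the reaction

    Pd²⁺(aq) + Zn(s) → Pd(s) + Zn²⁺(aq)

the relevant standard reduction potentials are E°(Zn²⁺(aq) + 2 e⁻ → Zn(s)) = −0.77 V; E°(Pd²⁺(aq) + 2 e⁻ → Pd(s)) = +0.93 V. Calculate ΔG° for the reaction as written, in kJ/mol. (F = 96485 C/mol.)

In the reaction as written Pd²⁺(aq) is reduced, so the Pd²⁺/Pd couple is the cathode and Zn²⁺/Zn is the anode.
E°cell = +0.93 − (−0.77) = +1.70 V; balancing electrons gives n = 2.
ΔG° = −nFE°cell = −(2)(96485)(+1.70) J/mol = −328 kJ/mol.

−328 kJ/mol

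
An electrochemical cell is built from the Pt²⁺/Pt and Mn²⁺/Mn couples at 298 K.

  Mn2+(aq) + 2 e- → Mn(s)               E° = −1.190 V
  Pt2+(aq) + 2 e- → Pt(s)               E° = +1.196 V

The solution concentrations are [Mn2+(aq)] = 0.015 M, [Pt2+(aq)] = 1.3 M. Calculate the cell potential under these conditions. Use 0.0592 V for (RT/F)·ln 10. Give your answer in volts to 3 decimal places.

+2.443 V

Since E°(Pt²⁺/Pt) > E°(Mn²⁺/Mn), Pt²⁺/Pt serves as the cathode.
E°cell = +1.196 − (−1.190) = +2.386 V, with n = 2 electrons transferred.
Balancing gives Pt2+(aq) + Mn(s) → Pt(s) + Mn2+(aq); hence Q = [Mn2+(aq)] / [Pt2+(aq)] = 0.0115 (log Q = −1.938).
E = E° − (0.0592/n)·log Q = +2.386 − (0.0592/2)(−1.938) = +2.443 V.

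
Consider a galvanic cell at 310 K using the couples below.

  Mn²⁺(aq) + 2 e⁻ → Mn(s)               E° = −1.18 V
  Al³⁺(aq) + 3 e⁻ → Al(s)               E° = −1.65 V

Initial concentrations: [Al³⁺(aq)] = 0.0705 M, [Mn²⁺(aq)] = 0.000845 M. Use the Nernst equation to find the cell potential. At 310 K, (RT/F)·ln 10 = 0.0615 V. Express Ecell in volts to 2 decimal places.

Since E°(Mn²⁺/Mn) > E°(Al³⁺/Al), Mn²⁺/Mn serves as the cathode.
E°cell = −1.18 − (−1.65) = +0.47 V, with n = 6 electrons transferred.
For the overall reaction 3 Mn²⁺(aq) + 2 Al(s) → 3 Mn(s) + 2 Al³⁺(aq), Q = [Al³⁺(aq)]^2 / [Mn²⁺(aq)]^3 = 8.24×10^6, giving log Q = 6.916.
By the Nernst equation, E = +0.47 − (0.0615/6)·(6.916) = +0.40 V.

+0.40 V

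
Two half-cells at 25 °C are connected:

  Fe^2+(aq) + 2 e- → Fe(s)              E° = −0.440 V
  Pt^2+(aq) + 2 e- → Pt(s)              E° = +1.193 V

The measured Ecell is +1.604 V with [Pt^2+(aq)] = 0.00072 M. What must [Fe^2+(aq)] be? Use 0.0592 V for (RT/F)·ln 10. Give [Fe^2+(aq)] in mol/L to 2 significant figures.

The Pt²⁺/Pt couple has the larger reduction potential, so it is the cathode: E°cell = +1.193 − (−0.440) = +1.633 V and n = 2.
Rearranging E = E° − (0.0592/n)·log Q gives log Q = 2(+1.633 − (+1.604))/0.0592 = 0.980.
The balanced reaction is Pt^2+(aq) + Fe(s) → Pt(s) + Fe^2+(aq), so Q = [Fe^2+(aq)] / [Pt^2+(aq)].
Solving for the unknown gives log [Fe^2+(aq)] = −2.163, so [Fe^2+(aq)] ≈ 0.0069 M.

0.0069 M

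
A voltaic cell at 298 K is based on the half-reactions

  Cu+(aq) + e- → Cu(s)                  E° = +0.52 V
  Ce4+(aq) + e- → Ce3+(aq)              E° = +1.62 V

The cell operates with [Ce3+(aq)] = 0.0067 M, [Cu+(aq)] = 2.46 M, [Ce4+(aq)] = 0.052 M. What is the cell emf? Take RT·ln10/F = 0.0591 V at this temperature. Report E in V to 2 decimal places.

+1.13 V

Since E°(Ce⁴⁺/Ce³⁺) > E°(Cu⁺/Cu), Ce⁴⁺/Ce³⁺ serves as the cathode.
E°cell = E°cat − E°an = +1.62 − (+0.52) = +1.10 V; n = 1.
Balancing gives Ce4+(aq) + Cu(s) → Ce3+(aq) + Cu+(aq); hence Q = ([Ce3+(aq)]·[Cu+(aq)]) / [Ce4+(aq)] = 0.317 (log Q = −0.499).
By the Nernst equation, E = +1.10 − (0.0591/1)·(−0.499) = +1.13 V.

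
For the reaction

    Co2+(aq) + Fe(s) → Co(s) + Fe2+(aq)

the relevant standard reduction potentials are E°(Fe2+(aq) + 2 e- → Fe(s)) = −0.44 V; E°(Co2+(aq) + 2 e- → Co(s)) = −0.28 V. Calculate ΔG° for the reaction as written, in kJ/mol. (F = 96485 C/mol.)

−30.9 kJ/mol

In the reaction as written Co2+(aq) is reduced, so the Co²⁺/Co couple is the cathode and Fe²⁺/Fe is the anode.
E°cell = −0.28 − (−0.44) = +0.16 V; balancing electrons gives n = 2.
ΔG° = −nFE°cell = −(2)(96485)(+0.16) J/mol = −30.9 kJ/mol.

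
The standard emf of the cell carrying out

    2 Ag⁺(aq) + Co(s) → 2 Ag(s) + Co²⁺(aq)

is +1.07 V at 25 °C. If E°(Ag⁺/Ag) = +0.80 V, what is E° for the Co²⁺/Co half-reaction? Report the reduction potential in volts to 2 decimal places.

In the reaction as written the Ag⁺/Ag couple is reduced (cathode) and Co²⁺/Co is oxidized (anode), so E°cell = E°(Ag⁺/Ag) − E°(Co²⁺/Co).
E°(Co²⁺/Co) = E°(cathode) − E°cell = +0.80 − (+1.07) = −0.27 V.

−0.27 V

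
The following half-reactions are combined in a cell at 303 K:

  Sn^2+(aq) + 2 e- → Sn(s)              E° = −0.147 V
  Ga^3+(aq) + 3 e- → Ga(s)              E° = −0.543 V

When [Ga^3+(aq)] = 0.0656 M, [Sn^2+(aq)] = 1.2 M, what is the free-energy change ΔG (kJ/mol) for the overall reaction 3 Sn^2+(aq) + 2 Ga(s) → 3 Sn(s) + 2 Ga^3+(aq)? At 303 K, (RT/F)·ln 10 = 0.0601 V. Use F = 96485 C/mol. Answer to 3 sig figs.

−244 kJ/mol

The standard cell potential is −0.147 − (−0.543) = +0.396 V, with n = 6 electrons in the balanced equation.
Q = [Ga^3+(aq)]^2 / [Sn^2+(aq)]^3 = 0.00249, so log Q = −2.604 and E = +0.396 − (0.0601/6)(−2.604) = +0.4221 V.
ΔG = −nFE = −(6)(96485)(+0.4221) J/mol = −244 kJ/mol.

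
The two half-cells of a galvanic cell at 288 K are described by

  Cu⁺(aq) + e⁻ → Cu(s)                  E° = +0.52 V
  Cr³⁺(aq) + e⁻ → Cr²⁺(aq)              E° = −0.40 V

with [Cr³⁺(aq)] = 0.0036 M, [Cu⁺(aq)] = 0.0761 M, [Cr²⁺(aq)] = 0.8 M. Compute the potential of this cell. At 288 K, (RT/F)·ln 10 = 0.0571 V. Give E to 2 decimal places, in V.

+0.99 V

The Cu⁺/Cu couple has the more positive E°, so it is the cathode; Cr³⁺/Cr²⁺ is the anode.
E°cell = +0.52 − (−0.40) = +0.92 V, with n = 1 electron transferred.
Balancing gives Cu⁺(aq) + Cr²⁺(aq) → Cu(s) + Cr³⁺(aq); hence Q = [Cr³⁺(aq)] / ([Cu⁺(aq)]·[Cr²⁺(aq)]) = 0.0591 (log Q = −1.228).
Applying E = E° − (RT ln10/nF)·log Q gives +0.92 − (0.0571/1)(−1.228) = +0.99 V.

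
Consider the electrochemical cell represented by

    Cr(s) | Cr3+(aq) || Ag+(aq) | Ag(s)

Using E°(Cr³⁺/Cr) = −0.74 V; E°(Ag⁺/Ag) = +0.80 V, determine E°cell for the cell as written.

+1.54 V

By convention the left-hand electrode in cell notation is the anode (oxidation) and the right-hand electrode is the cathode (reduction).
E°cell = E°(right) − E°(left) = +0.80 − (−0.74) = +1.54 V.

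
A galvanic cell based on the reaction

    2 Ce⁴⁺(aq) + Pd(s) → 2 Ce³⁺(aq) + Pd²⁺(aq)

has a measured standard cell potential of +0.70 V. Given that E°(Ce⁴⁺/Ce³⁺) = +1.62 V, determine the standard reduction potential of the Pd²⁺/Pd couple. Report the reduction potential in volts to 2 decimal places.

In the reaction as written the Ce⁴⁺/Ce³⁺ couple is reduced (cathode) and Pd²⁺/Pd is oxidized (anode), so E°cell = E°(Ce⁴⁺/Ce³⁺) − E°(Pd²⁺/Pd).
E°(Pd²⁺/Pd) = E°(cathode) − E°cell = +1.62 − (+0.70) = +0.92 V.

+0.92 V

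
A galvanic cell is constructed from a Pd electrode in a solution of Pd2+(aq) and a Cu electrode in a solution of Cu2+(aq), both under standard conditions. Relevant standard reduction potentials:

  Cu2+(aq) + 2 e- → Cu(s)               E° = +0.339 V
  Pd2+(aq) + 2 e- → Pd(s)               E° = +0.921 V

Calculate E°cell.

+0.582 V

Of the two couples in this cell, the one with the more positive reduction potential is reduced at the cathode: here that is Pd²⁺/Pd (+0.921 V); Cu²⁺/Cu (+0.339 V) is the anode.
E°cell = E°(cathode) − E°(anode) = +0.921 − (+0.339) = +0.582 V.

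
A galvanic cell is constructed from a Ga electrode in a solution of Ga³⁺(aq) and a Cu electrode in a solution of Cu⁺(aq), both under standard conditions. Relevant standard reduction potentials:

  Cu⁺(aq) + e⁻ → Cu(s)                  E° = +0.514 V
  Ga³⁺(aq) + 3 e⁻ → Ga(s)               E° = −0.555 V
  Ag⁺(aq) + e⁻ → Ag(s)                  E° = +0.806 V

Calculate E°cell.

The Cu⁺/Cu couple has the higher E°, so Cu ion is reduced (cathode) and Ga is oxidized (anode).
E°cell = E°(cathode) − E°(anode) = +0.514 − (−0.555) = +1.069 V.

+1.069 V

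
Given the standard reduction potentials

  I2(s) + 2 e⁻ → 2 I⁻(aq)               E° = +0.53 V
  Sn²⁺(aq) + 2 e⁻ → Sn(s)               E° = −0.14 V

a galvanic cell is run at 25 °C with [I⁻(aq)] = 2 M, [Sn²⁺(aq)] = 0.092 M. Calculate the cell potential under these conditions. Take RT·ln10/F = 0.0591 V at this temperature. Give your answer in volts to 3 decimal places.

The I₂/I⁻ couple has the more positive E°, so it is the cathode; Sn²⁺/Sn is the anode.
E°cell = E°cat − E°an = +0.53 − (−0.14) = +0.67 V; n = 2.
For the overall reaction I2(s) + Sn(s) → 2 I⁻(aq) + Sn²⁺(aq), Q = [I⁻(aq)]^2·[Sn²⁺(aq)] = 0.368, giving log Q = −0.434.
Applying E = E° − (RT ln10/nF)·log Q gives +0.67 − (0.0591/2)(−0.434) = +0.683 V.

+0.683 V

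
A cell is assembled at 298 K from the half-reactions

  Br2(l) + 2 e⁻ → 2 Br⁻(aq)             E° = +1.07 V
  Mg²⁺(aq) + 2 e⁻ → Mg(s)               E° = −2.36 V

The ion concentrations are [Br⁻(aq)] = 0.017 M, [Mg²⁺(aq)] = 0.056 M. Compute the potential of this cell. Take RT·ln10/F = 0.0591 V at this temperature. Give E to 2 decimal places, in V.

+3.57 V

Since E°(Br₂/Br⁻) > E°(Mg²⁺/Mg), Br₂/Br⁻ serves as the cathode.
The standard potential is +1.07 − (−2.36) = +3.43 V and the balanced reaction transfers n = 2 electrons.
For the overall reaction Br2(l) + Mg(s) → 2 Br⁻(aq) + Mg²⁺(aq), Q = [Br⁻(aq)]^2·[Mg²⁺(aq)] = 1.62×10^−5, giving log Q = −4.791.
E = E° − (0.0591/n)·log Q = +3.43 − (0.0591/2)(−4.791) = +3.57 V.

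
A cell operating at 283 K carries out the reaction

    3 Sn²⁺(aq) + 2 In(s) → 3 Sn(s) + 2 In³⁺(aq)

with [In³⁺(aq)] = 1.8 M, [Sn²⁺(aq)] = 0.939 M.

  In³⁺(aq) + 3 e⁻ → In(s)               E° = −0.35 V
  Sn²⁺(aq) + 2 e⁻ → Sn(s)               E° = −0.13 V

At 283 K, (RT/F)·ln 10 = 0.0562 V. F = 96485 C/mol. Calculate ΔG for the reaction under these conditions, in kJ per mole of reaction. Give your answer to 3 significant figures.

The standard cell potential is −0.13 − (−0.35) = +0.22 V, with n = 6 electrons in the balanced equation.
Here Q = [In³⁺(aq)]^2 / [Sn²⁺(aq)]^3 = 3.91 (log Q = 0.593), giving E = +0.22 − (0.0562/6)·(0.593) = +0.2144 V.
ΔG = −nFE = −(6)(96485)(+0.2144) J/mol = −124 kJ/mol.

−124 kJ/mol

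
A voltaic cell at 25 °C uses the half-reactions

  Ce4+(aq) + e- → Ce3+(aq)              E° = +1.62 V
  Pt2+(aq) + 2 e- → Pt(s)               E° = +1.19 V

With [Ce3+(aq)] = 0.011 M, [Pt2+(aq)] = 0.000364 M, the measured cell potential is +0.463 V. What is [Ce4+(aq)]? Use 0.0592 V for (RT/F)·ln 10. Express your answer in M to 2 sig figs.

Ce⁴⁺/Ce³⁺ is the cathode (higher E°); E°cell = +1.62 − (+1.19) = +0.43 V with n = 2.
Rearranging E = E° − (0.0592/n)·log Q gives log Q = 2(+0.43 − (+0.463))/0.0592 = −1.115.
For 2 Ce4+(aq) + Pt(s) → 2 Ce3+(aq) + Pt2+(aq), the reaction quotient is Q = ([Ce3+(aq)]^2·[Pt2+(aq)]) / [Ce4+(aq)]^2.
Substituting the known concentrations and solving, log [Ce4+(aq)] = −3.121 and [Ce4+(aq)] = 0.00076 M.

0.00076 M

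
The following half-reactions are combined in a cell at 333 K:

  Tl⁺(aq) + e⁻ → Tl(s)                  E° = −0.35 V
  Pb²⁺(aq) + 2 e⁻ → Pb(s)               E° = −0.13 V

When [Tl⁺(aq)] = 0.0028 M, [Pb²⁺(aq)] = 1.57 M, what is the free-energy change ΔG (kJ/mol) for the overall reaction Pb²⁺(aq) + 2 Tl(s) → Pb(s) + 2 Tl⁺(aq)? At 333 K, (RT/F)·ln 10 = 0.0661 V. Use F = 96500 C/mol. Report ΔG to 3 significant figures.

−76.3 kJ/mol

The standard cell potential is −0.13 − (−0.35) = +0.22 V, with n = 2 electrons in the balanced equation.
The reaction quotient is [Tl⁺(aq)]^2 / [Pb²⁺(aq)] = 4.99×10^−6; by Nernst, E = +0.22 − (0.0661/2)(−5.302) = +0.3952 V.
ΔG = −nFE = −(2)(96500)(+0.3952) J/mol = −76.3 kJ/mol.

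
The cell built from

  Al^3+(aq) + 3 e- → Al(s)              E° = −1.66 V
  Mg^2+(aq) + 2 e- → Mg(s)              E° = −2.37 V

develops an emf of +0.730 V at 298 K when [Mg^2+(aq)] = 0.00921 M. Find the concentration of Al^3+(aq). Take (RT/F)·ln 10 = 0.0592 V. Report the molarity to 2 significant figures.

The Al³⁺/Al couple has the larger reduction potential, so it is the cathode: E°cell = −1.66 − (−2.37) = +0.71 V and n = 6.
Rearranging E = E° − (0.0592/n)·log Q gives log Q = 6(+0.71 − (+0.730))/0.0592 = −2.027.
For 2 Al^3+(aq) + 3 Mg(s) → 2 Al(s) + 3 Mg^2+(aq), the reaction quotient is Q = [Mg^2+(aq)]^3 / [Al^3+(aq)]^2.
Substituting the known concentrations and solving, log [Al^3+(aq)] = −2.040 and [Al^3+(aq)] = 0.0091 M.

0.0091 M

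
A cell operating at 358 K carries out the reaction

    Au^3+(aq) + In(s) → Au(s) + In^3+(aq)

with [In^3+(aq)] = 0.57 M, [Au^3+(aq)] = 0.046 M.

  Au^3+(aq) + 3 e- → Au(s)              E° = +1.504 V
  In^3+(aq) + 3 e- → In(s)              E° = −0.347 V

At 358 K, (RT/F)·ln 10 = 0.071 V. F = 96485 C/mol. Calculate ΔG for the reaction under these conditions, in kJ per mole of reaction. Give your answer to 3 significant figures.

The standard cell potential is +1.504 − (−0.347) = +1.851 V, with n = 3 electrons in the balanced equation.
Here Q = [In^3+(aq)] / [Au^3+(aq)] = 12.4 (log Q = 1.093), giving E = +1.851 − (0.071/3)·(1.093) = +1.8251 V.
ΔG = −nFE = −(3)(96485)(+1.8251) J/mol = −528 kJ/mol.

−528 kJ/mol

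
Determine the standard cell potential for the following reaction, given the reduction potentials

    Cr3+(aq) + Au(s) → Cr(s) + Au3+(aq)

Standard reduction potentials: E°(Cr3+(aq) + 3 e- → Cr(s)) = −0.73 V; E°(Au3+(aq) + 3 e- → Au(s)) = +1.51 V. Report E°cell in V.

−2.24 V

In the reaction as written, Cr3+(aq) is reduced (cathode) and Au3+(aq) is produced by oxidation at the anode.
E°cell = E°(cathode) − E°(anode) = −0.73 − (+1.51) = −2.24 V.
The negative E°cell means the reaction is non-spontaneous in the direction written.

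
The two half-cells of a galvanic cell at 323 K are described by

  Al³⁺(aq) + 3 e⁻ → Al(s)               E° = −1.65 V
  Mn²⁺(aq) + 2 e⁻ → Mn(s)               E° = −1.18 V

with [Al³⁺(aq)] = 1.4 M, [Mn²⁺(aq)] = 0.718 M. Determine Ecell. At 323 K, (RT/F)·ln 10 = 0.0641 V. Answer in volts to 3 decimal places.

The Mn²⁺/Mn couple has the more positive E°, so it is the cathode; Al³⁺/Al is the anode.
E°cell = −1.18 − (−1.65) = +0.47 V, with n = 6 electrons transferred.
Balancing gives 3 Mn²⁺(aq) + 2 Al(s) → 3 Mn(s) + 2 Al³⁺(aq); hence Q = [Al³⁺(aq)]^2 / [Mn²⁺(aq)]^3 = 5.3 (log Q = 0.724).
By the Nernst equation, E = +0.47 − (0.0641/6)·(0.724) = +0.462 V.

+0.462 V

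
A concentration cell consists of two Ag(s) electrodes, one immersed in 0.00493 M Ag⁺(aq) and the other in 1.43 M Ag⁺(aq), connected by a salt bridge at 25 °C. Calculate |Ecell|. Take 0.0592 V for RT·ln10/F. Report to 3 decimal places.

For a concentration cell E°cell = 0, since both electrodes use the same couple.
The compartment with the higher Ag⁺(aq) concentration (1.43 M) acts as the cathode; ions are reduced there and produced at the dilute (0.00493 M) anode.
With n = 1, Ecell = −(0.0592/1)·log([dilute]/[conc]) = −(0.0592/1)·log(0.00493/1.43) = +0.146 V.

0.146 V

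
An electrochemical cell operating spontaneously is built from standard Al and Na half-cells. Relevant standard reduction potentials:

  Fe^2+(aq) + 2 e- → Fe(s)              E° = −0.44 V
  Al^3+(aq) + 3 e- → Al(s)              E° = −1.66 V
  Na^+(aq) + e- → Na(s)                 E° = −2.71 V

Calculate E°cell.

The Al³⁺/Al couple has the higher E°, so Al ion is reduced (cathode) and Na is oxidized (anode).
E°cell = E°(cathode) − E°(anode) = −1.66 − (−2.71) = +1.05 V.

+1.05 V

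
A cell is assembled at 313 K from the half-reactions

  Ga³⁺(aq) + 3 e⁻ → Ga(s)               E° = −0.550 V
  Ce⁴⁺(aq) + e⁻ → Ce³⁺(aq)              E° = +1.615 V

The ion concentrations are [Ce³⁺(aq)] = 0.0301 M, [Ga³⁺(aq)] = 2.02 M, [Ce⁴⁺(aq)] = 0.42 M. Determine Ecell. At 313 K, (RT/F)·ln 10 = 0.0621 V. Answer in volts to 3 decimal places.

Ce⁴⁺/Ce³⁺ is reduced (cathode, E° = +1.615 V) and Ga³⁺/Ga is oxidized (anode).
E°cell = +1.615 − (−0.550) = +2.165 V, with n = 3 electrons transferred.
For the overall reaction 3 Ce⁴⁺(aq) + Ga(s) → 3 Ce³⁺(aq) + Ga³⁺(aq), Q = ([Ce³⁺(aq)]^3·[Ga³⁺(aq)]) / [Ce⁴⁺(aq)]^3 = 0.000744, giving log Q = −3.129.
Applying E = E° − (RT ln10/nF)·log Q gives +2.165 − (0.0621/3)(−3.129) = +2.230 V.

+2.230 V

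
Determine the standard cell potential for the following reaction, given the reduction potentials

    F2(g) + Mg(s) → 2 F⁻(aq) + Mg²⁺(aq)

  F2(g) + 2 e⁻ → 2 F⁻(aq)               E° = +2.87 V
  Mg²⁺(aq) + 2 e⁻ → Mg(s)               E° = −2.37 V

+5.24 V

In the reaction as written, F2(g) is reduced (cathode) and Mg²⁺(aq) is produced by oxidation at the anode.
E°cell = E°(cathode) − E°(anode) = +2.87 − (−2.37) = +5.24 V.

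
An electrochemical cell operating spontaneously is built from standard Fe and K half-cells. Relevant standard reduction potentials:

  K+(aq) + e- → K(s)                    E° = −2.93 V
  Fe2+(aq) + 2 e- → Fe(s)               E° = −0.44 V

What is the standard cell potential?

+2.49 V

Of the two couples in this cell, the one with the more positive reduction potential is reduced at the cathode: here that is Fe²⁺/Fe (−0.44 V); K⁺/K (−2.93 V) is the anode.
E°cell = E°(cathode) − E°(anode) = −0.44 − (−2.93) = +2.49 V.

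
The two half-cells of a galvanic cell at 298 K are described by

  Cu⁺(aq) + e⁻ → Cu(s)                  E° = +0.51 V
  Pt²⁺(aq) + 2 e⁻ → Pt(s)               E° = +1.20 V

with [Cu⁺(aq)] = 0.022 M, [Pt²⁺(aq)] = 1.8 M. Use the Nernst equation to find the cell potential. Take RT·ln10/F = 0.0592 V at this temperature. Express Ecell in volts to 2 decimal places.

+0.80 V

The Pt²⁺/Pt couple has the more positive E°, so it is the cathode; Cu⁺/Cu is the anode.
E°cell = +1.20 − (+0.51) = +0.69 V, with n = 2 electrons transferred.
Balancing gives Pt²⁺(aq) + 2 Cu(s) → Pt(s) + 2 Cu⁺(aq); hence Q = [Cu⁺(aq)]^2 / [Pt²⁺(aq)] = 0.000269 (log Q = −3.570).
By the Nernst equation, E = +0.69 − (0.0592/2)·(−3.570) = +0.80 V.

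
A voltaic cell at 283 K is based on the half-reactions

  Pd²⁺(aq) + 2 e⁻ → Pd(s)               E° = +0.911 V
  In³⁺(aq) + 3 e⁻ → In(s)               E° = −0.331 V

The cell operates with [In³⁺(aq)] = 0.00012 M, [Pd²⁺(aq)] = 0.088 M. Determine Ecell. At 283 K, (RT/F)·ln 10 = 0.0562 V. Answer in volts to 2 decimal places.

+1.29 V

The Pd²⁺/Pd couple has the more positive E°, so it is the cathode; In³⁺/In is the anode.
The standard potential is +0.911 − (−0.331) = +1.242 V and the balanced reaction transfers n = 6 electrons.
The balanced reaction is 3 Pd²⁺(aq) + 2 In(s) → 3 Pd(s) + 2 In³⁺(aq), so Q = [In³⁺(aq)]^2 / [Pd²⁺(aq)]^3 = 2.11×10^−5 and log Q = −4.675.
Applying E = E° − (RT ln10/nF)·log Q gives +1.242 − (0.0562/6)(−4.675) = +1.29 V.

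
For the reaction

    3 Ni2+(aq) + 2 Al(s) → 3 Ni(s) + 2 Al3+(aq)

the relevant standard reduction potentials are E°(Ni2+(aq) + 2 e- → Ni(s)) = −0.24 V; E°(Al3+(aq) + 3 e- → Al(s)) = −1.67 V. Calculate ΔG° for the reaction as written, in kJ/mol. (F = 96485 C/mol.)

−828 kJ/mol

In the reaction as written Ni2+(aq) is reduced, so the Ni²⁺/Ni couple is the cathode and Al³⁺/Al is the anode.
E°cell = −0.24 − (−1.67) = +1.43 V; balancing electrons gives n = 6.
ΔG° = −nFE°cell = −(6)(96485)(+1.43) J/mol = −828 kJ/mol.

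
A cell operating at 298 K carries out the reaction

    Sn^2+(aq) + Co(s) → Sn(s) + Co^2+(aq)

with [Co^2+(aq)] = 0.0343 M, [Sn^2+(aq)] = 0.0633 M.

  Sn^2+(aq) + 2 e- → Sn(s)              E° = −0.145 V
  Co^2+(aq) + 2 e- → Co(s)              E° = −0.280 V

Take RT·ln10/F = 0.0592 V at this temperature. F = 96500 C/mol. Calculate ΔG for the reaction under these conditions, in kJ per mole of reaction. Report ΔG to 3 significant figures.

−27.6 kJ/mol

With Sn²⁺/Sn reduced at the cathode, E°cell = −0.145 − (−0.280) = +0.135 V and n = 2.
The reaction quotient is [Co^2+(aq)] / [Sn^2+(aq)] = 0.542; by Nernst, E = +0.135 − (0.0592/2)(−0.266) = +0.1429 V.
Finally ΔG = −nFE = −(2)(96500 C/mol)(+0.1429 V) = −27.6 kJ/mol.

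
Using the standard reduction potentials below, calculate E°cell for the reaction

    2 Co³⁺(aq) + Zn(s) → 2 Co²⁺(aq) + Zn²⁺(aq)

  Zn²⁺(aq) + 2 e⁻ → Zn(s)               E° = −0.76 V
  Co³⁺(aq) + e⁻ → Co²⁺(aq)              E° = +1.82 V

+2.58 V

In the reaction as written, Co³⁺(aq) is reduced (cathode) and Zn²⁺(aq) is produced by oxidation at the anode.
E°cell = E°(cathode) − E°(anode) = +1.82 − (−0.76) = +2.58 V.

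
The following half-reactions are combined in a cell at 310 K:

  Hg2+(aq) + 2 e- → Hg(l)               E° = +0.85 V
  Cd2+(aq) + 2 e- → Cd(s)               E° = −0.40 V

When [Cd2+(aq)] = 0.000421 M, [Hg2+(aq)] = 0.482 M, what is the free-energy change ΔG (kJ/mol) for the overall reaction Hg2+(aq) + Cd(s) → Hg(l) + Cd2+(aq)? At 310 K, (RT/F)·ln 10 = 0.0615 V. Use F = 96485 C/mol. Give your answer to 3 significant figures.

E°cell = +0.85 − (−0.40) = +1.25 V; the balanced reaction transfers n = 2 electrons.
The reaction quotient is [Cd2+(aq)] / [Hg2+(aq)] = 0.000873; by Nernst, E = +1.25 − (0.0615/2)(−3.059) = +1.3441 V.
ΔG = −nFE = −(2)(96485)(+1.3441) J/mol = −259 kJ/mol.

−259 kJ/mol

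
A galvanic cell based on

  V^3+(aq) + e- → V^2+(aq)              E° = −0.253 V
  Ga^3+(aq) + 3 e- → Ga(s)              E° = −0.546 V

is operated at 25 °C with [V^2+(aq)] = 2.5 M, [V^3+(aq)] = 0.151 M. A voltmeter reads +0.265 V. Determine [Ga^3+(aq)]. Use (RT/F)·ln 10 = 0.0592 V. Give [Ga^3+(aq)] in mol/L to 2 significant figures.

0.0058 M

With V³⁺/V²⁺ at the cathode and Ga³⁺/Ga at the anode, E°cell = −0.253 − (−0.546) = +0.293 V (n = 3).
Since E = E° − (0.0592/n)·log Q, log Q = n(E° − E)/0.0592 = 1.419.
The balanced reaction is 3 V^3+(aq) + Ga(s) → 3 V^2+(aq) + Ga^3+(aq), so Q = ([V^2+(aq)]^3·[Ga^3+(aq)]) / [V^3+(aq)]^3.
Isolating [Ga^3+(aq)] in Q = 10^{1.419} yields log [Ga^3+(aq)] = −2.238, i.e. 0.0058 M.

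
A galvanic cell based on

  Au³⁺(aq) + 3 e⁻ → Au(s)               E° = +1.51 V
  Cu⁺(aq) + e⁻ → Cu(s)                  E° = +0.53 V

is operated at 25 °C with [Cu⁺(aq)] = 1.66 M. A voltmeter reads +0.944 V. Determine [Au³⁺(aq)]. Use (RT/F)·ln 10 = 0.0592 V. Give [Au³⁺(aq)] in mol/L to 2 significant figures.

0.069 M

Au³⁺/Au is the cathode (higher E°); E°cell = +1.51 − (+0.53) = +0.98 V with n = 3.
Rearranging E = E° − (0.0592/n)·log Q gives log Q = 3(+0.98 − (+0.944))/0.0592 = 1.824.
The balanced reaction is Au³⁺(aq) + 3 Cu(s) → Au(s) + 3 Cu⁺(aq), so Q = [Cu⁺(aq)]^3 / [Au³⁺(aq)].
Isolating [Au³⁺(aq)] in Q = 10^{1.824} yields log [Au³⁺(aq)] = −1.164, i.e. 0.069 M.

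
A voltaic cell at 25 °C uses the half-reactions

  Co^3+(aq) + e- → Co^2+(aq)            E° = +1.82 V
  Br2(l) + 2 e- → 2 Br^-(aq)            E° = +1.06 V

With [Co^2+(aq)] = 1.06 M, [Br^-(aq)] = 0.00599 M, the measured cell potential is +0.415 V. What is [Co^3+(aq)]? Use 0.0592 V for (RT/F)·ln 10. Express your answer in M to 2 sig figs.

The Co³⁺/Co²⁺ couple has the larger reduction potential, so it is the cathode: E°cell = +1.82 − (+1.06) = +0.76 V and n = 2.
From the Nernst equation, log Q = n(E° − E)/0.0592 = 2·(+0.76 − (+0.415))/0.0592 = 11.655.
The balanced reaction is 2 Co^3+(aq) + 2 Br^-(aq) → 2 Co^2+(aq) + Br2(l), so Q = [Co^2+(aq)]^2 / ([Co^3+(aq)]^2·[Br^-(aq)]^2).
Isolating [Co^3+(aq)] in Q = 10^{11.655} yields log [Co^3+(aq)] = −3.580, i.e. 0.00026 M.

0.00026 M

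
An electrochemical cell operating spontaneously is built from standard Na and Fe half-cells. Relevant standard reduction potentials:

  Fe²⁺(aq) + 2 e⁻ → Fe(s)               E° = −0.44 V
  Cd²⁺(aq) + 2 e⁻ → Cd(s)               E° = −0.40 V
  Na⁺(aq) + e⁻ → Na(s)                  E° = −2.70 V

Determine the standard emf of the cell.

+2.26 V

Of the two couples in this cell, the one with the more positive reduction potential is reduced at the cathode: here that is Fe²⁺/Fe (−0.44 V); Na⁺/Na (−2.70 V) is the anode.
E°cell = E°(cathode) − E°(anode) = −0.44 − (−2.70) = +2.26 V.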